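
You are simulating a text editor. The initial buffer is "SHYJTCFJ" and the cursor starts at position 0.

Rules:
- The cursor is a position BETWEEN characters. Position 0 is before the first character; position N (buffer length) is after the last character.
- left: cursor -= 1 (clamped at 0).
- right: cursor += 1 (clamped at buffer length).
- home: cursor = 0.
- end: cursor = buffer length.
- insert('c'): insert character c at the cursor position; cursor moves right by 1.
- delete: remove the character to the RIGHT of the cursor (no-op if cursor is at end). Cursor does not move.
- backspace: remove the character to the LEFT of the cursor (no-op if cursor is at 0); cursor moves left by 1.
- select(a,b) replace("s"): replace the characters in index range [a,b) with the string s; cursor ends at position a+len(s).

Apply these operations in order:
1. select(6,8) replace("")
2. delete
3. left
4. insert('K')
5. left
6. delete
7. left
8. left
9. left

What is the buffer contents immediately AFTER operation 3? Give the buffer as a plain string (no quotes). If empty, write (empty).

After op 1 (select(6,8) replace("")): buf='SHYJTC' cursor=6
After op 2 (delete): buf='SHYJTC' cursor=6
After op 3 (left): buf='SHYJTC' cursor=5

Answer: SHYJTC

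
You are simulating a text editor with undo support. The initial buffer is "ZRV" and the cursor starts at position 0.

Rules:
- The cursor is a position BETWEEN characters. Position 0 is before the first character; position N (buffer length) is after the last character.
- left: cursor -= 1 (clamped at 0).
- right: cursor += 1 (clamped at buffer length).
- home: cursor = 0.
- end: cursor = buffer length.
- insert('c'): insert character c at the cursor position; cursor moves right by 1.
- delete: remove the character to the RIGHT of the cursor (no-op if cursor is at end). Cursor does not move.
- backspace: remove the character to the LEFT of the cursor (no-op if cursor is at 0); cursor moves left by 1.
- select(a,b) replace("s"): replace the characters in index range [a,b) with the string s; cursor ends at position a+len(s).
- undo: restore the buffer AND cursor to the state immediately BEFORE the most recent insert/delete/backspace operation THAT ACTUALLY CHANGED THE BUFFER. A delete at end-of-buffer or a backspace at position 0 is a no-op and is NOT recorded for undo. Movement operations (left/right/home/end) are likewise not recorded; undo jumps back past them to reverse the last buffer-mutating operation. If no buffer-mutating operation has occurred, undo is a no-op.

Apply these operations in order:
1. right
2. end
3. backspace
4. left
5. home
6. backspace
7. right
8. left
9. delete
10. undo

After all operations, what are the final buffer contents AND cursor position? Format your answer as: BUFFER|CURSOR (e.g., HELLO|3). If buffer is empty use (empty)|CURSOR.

After op 1 (right): buf='ZRV' cursor=1
After op 2 (end): buf='ZRV' cursor=3
After op 3 (backspace): buf='ZR' cursor=2
After op 4 (left): buf='ZR' cursor=1
After op 5 (home): buf='ZR' cursor=0
After op 6 (backspace): buf='ZR' cursor=0
After op 7 (right): buf='ZR' cursor=1
After op 8 (left): buf='ZR' cursor=0
After op 9 (delete): buf='R' cursor=0
After op 10 (undo): buf='ZR' cursor=0

Answer: ZR|0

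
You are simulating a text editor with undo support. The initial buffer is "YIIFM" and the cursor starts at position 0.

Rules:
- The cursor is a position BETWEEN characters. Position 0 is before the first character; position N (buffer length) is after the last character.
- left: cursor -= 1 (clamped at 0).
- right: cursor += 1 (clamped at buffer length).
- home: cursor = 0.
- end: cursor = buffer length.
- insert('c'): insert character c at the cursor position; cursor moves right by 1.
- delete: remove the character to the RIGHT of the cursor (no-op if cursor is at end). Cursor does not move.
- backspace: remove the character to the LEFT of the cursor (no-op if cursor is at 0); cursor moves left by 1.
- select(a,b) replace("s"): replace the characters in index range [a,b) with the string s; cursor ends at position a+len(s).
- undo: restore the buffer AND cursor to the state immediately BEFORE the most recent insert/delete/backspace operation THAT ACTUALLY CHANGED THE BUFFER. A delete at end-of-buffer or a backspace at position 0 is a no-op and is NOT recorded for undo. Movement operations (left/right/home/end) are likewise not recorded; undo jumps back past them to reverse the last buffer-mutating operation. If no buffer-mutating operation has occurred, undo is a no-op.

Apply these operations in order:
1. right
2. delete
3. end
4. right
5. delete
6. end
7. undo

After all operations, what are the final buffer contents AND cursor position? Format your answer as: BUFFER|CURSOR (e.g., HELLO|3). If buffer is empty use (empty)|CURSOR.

Answer: YIIFM|1

Derivation:
After op 1 (right): buf='YIIFM' cursor=1
After op 2 (delete): buf='YIFM' cursor=1
After op 3 (end): buf='YIFM' cursor=4
After op 4 (right): buf='YIFM' cursor=4
After op 5 (delete): buf='YIFM' cursor=4
After op 6 (end): buf='YIFM' cursor=4
After op 7 (undo): buf='YIIFM' cursor=1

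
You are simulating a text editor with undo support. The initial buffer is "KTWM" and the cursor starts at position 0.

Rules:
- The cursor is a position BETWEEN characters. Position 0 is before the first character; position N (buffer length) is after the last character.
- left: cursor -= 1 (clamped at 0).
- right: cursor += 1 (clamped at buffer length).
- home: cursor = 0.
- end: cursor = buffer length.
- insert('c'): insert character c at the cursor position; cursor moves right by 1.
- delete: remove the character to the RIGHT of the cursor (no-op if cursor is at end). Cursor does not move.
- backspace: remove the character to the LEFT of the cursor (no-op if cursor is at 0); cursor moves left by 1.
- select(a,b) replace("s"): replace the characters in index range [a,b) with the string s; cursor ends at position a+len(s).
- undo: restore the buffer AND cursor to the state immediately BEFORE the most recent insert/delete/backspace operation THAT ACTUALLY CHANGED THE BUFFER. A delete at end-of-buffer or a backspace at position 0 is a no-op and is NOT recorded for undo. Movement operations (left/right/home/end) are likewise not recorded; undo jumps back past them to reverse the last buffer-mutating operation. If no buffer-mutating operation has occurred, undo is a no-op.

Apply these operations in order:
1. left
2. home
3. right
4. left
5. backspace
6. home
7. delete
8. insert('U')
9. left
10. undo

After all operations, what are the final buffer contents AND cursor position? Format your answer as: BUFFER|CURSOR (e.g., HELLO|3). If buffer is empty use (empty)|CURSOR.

After op 1 (left): buf='KTWM' cursor=0
After op 2 (home): buf='KTWM' cursor=0
After op 3 (right): buf='KTWM' cursor=1
After op 4 (left): buf='KTWM' cursor=0
After op 5 (backspace): buf='KTWM' cursor=0
After op 6 (home): buf='KTWM' cursor=0
After op 7 (delete): buf='TWM' cursor=0
After op 8 (insert('U')): buf='UTWM' cursor=1
After op 9 (left): buf='UTWM' cursor=0
After op 10 (undo): buf='TWM' cursor=0

Answer: TWM|0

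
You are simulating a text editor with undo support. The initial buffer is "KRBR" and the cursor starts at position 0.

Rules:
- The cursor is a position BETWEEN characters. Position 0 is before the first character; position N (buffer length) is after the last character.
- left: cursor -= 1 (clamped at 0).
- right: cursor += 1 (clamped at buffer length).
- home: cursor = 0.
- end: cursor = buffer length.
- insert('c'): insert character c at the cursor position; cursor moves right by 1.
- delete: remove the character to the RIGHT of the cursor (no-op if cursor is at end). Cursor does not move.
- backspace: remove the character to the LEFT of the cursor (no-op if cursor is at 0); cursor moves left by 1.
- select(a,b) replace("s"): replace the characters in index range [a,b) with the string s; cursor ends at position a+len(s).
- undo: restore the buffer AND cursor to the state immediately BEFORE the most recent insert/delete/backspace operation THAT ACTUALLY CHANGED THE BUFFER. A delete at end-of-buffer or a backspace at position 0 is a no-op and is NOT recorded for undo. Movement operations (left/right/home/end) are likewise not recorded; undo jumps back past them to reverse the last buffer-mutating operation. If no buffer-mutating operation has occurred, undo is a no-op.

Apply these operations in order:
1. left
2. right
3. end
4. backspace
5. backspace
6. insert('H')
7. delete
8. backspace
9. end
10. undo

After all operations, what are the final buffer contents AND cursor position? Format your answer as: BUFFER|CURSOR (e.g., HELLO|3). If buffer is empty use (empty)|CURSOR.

After op 1 (left): buf='KRBR' cursor=0
After op 2 (right): buf='KRBR' cursor=1
After op 3 (end): buf='KRBR' cursor=4
After op 4 (backspace): buf='KRB' cursor=3
After op 5 (backspace): buf='KR' cursor=2
After op 6 (insert('H')): buf='KRH' cursor=3
After op 7 (delete): buf='KRH' cursor=3
After op 8 (backspace): buf='KR' cursor=2
After op 9 (end): buf='KR' cursor=2
After op 10 (undo): buf='KRH' cursor=3

Answer: KRH|3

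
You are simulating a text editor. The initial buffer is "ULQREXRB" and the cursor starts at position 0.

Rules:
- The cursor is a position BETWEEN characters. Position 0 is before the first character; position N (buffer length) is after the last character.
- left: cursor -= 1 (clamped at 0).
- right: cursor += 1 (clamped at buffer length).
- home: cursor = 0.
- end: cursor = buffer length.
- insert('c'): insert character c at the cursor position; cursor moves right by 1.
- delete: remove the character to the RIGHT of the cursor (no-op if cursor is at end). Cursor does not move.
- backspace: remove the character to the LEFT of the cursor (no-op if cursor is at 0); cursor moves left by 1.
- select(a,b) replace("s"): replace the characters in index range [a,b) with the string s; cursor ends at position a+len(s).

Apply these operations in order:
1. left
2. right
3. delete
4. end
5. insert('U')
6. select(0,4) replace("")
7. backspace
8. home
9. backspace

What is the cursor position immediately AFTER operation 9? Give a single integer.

After op 1 (left): buf='ULQREXRB' cursor=0
After op 2 (right): buf='ULQREXRB' cursor=1
After op 3 (delete): buf='UQREXRB' cursor=1
After op 4 (end): buf='UQREXRB' cursor=7
After op 5 (insert('U')): buf='UQREXRBU' cursor=8
After op 6 (select(0,4) replace("")): buf='XRBU' cursor=0
After op 7 (backspace): buf='XRBU' cursor=0
After op 8 (home): buf='XRBU' cursor=0
After op 9 (backspace): buf='XRBU' cursor=0

Answer: 0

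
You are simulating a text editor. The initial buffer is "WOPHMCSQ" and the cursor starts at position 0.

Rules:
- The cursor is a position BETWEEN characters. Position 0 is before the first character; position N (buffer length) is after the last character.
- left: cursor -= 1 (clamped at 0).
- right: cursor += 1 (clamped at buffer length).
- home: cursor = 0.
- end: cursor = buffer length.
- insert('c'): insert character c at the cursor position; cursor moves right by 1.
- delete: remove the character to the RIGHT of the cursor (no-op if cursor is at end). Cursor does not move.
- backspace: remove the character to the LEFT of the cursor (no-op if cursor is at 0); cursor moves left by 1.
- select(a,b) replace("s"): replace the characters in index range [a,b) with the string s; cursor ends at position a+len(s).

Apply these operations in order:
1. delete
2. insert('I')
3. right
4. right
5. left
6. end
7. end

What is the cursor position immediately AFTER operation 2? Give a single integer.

After op 1 (delete): buf='OPHMCSQ' cursor=0
After op 2 (insert('I')): buf='IOPHMCSQ' cursor=1

Answer: 1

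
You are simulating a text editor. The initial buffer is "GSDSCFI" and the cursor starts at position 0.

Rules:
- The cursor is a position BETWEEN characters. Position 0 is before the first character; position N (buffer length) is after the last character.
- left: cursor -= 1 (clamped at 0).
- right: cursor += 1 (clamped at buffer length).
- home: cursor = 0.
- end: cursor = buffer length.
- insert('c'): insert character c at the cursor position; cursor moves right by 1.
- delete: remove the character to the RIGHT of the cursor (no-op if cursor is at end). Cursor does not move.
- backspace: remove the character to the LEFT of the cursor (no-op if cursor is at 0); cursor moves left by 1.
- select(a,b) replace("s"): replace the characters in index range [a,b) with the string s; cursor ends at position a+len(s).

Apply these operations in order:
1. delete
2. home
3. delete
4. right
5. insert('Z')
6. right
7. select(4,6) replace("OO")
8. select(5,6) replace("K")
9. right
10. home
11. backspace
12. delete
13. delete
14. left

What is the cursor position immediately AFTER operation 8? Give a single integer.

After op 1 (delete): buf='SDSCFI' cursor=0
After op 2 (home): buf='SDSCFI' cursor=0
After op 3 (delete): buf='DSCFI' cursor=0
After op 4 (right): buf='DSCFI' cursor=1
After op 5 (insert('Z')): buf='DZSCFI' cursor=2
After op 6 (right): buf='DZSCFI' cursor=3
After op 7 (select(4,6) replace("OO")): buf='DZSCOO' cursor=6
After op 8 (select(5,6) replace("K")): buf='DZSCOK' cursor=6

Answer: 6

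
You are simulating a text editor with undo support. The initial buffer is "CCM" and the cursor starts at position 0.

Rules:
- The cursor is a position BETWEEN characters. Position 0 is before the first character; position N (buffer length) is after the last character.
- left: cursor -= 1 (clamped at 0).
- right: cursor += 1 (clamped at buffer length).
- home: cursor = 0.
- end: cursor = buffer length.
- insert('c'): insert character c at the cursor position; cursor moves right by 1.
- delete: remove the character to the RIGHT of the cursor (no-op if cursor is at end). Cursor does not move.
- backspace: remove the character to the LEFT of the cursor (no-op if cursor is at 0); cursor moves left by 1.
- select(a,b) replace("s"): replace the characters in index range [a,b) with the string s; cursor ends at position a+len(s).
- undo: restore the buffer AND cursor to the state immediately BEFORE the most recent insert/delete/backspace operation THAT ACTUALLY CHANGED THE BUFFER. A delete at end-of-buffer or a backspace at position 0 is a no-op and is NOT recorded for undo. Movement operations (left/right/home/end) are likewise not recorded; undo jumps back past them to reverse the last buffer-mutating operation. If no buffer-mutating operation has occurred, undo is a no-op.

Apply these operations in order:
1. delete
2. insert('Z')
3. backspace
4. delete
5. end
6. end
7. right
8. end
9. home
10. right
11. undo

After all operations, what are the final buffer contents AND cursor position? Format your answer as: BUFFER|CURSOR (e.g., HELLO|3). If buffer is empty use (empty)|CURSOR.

After op 1 (delete): buf='CM' cursor=0
After op 2 (insert('Z')): buf='ZCM' cursor=1
After op 3 (backspace): buf='CM' cursor=0
After op 4 (delete): buf='M' cursor=0
After op 5 (end): buf='M' cursor=1
After op 6 (end): buf='M' cursor=1
After op 7 (right): buf='M' cursor=1
After op 8 (end): buf='M' cursor=1
After op 9 (home): buf='M' cursor=0
After op 10 (right): buf='M' cursor=1
After op 11 (undo): buf='CM' cursor=0

Answer: CM|0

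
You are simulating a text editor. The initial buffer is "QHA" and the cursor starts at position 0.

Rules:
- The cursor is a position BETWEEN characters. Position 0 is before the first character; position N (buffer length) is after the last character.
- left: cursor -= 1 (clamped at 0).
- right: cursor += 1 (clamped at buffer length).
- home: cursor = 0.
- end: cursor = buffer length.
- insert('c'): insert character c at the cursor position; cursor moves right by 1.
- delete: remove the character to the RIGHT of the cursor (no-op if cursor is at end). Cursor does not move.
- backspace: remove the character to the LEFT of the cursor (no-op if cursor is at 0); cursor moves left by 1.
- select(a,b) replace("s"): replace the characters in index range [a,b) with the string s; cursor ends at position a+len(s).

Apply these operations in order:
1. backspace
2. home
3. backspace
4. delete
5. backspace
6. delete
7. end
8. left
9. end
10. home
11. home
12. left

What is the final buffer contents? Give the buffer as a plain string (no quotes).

Answer: A

Derivation:
After op 1 (backspace): buf='QHA' cursor=0
After op 2 (home): buf='QHA' cursor=0
After op 3 (backspace): buf='QHA' cursor=0
After op 4 (delete): buf='HA' cursor=0
After op 5 (backspace): buf='HA' cursor=0
After op 6 (delete): buf='A' cursor=0
After op 7 (end): buf='A' cursor=1
After op 8 (left): buf='A' cursor=0
After op 9 (end): buf='A' cursor=1
After op 10 (home): buf='A' cursor=0
After op 11 (home): buf='A' cursor=0
After op 12 (left): buf='A' cursor=0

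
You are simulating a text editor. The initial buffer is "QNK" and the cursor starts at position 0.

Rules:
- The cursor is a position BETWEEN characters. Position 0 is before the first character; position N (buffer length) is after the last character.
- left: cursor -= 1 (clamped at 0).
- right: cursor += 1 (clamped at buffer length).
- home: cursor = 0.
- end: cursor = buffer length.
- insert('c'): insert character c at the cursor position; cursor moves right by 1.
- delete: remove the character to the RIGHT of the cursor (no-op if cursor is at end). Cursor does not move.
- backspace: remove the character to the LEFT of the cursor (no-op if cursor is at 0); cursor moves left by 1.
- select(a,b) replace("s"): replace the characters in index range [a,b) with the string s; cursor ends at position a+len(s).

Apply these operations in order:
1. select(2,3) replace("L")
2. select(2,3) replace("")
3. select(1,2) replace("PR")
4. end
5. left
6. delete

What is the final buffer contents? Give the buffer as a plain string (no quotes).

Answer: QP

Derivation:
After op 1 (select(2,3) replace("L")): buf='QNL' cursor=3
After op 2 (select(2,3) replace("")): buf='QN' cursor=2
After op 3 (select(1,2) replace("PR")): buf='QPR' cursor=3
After op 4 (end): buf='QPR' cursor=3
After op 5 (left): buf='QPR' cursor=2
After op 6 (delete): buf='QP' cursor=2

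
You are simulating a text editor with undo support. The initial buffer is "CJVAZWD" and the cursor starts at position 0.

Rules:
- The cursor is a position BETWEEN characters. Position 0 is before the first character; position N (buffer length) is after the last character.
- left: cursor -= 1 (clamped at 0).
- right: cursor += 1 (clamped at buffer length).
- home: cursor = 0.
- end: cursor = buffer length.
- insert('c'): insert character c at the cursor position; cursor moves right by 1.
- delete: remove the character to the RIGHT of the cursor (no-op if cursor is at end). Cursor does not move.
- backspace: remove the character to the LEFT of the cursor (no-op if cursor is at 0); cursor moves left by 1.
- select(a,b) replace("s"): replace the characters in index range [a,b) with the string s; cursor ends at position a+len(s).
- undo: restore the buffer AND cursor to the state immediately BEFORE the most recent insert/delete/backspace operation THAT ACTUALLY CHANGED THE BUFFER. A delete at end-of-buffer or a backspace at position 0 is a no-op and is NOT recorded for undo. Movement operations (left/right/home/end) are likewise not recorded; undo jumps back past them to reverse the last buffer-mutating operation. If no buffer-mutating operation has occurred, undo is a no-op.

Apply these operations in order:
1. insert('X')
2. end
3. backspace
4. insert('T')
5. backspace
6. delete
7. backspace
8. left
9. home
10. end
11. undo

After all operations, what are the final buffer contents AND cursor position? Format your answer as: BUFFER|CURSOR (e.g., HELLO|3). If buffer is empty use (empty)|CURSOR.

Answer: XCJVAZW|7

Derivation:
After op 1 (insert('X')): buf='XCJVAZWD' cursor=1
After op 2 (end): buf='XCJVAZWD' cursor=8
After op 3 (backspace): buf='XCJVAZW' cursor=7
After op 4 (insert('T')): buf='XCJVAZWT' cursor=8
After op 5 (backspace): buf='XCJVAZW' cursor=7
After op 6 (delete): buf='XCJVAZW' cursor=7
After op 7 (backspace): buf='XCJVAZ' cursor=6
After op 8 (left): buf='XCJVAZ' cursor=5
After op 9 (home): buf='XCJVAZ' cursor=0
After op 10 (end): buf='XCJVAZ' cursor=6
After op 11 (undo): buf='XCJVAZW' cursor=7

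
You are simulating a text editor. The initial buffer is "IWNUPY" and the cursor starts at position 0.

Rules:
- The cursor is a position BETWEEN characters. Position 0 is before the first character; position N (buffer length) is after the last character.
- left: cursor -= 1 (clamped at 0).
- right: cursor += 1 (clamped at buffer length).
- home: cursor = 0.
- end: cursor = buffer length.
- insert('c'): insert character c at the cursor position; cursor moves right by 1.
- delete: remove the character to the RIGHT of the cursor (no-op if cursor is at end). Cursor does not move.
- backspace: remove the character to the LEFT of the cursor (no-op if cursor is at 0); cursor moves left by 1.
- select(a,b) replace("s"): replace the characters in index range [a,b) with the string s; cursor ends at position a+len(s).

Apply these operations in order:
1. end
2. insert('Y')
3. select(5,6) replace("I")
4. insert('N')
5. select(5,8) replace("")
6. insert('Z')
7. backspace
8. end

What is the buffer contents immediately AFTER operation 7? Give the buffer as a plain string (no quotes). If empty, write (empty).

After op 1 (end): buf='IWNUPY' cursor=6
After op 2 (insert('Y')): buf='IWNUPYY' cursor=7
After op 3 (select(5,6) replace("I")): buf='IWNUPIY' cursor=6
After op 4 (insert('N')): buf='IWNUPINY' cursor=7
After op 5 (select(5,8) replace("")): buf='IWNUP' cursor=5
After op 6 (insert('Z')): buf='IWNUPZ' cursor=6
After op 7 (backspace): buf='IWNUP' cursor=5

Answer: IWNUP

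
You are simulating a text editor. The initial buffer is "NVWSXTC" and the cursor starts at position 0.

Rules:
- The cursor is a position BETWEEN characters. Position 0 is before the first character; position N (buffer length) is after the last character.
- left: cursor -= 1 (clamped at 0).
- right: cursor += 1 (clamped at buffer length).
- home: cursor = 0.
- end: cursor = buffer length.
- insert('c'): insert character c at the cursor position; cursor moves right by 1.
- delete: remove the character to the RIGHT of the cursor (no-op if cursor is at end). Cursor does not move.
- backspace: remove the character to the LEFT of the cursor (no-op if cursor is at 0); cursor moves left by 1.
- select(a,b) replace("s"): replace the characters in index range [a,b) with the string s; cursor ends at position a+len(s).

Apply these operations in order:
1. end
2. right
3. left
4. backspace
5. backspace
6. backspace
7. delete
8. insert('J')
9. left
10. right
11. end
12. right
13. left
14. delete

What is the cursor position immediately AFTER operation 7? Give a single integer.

Answer: 3

Derivation:
After op 1 (end): buf='NVWSXTC' cursor=7
After op 2 (right): buf='NVWSXTC' cursor=7
After op 3 (left): buf='NVWSXTC' cursor=6
After op 4 (backspace): buf='NVWSXC' cursor=5
After op 5 (backspace): buf='NVWSC' cursor=4
After op 6 (backspace): buf='NVWC' cursor=3
After op 7 (delete): buf='NVW' cursor=3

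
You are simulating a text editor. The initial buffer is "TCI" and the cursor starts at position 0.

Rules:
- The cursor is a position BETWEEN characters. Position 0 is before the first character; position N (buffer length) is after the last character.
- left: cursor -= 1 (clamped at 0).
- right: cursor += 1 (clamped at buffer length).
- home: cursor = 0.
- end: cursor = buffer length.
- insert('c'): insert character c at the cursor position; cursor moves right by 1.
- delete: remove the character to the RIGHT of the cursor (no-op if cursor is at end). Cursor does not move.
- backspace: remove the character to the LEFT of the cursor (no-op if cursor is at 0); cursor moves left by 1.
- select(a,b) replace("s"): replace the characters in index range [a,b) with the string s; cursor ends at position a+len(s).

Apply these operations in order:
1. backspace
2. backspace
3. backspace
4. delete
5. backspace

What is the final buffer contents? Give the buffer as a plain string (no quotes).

After op 1 (backspace): buf='TCI' cursor=0
After op 2 (backspace): buf='TCI' cursor=0
After op 3 (backspace): buf='TCI' cursor=0
After op 4 (delete): buf='CI' cursor=0
After op 5 (backspace): buf='CI' cursor=0

Answer: CI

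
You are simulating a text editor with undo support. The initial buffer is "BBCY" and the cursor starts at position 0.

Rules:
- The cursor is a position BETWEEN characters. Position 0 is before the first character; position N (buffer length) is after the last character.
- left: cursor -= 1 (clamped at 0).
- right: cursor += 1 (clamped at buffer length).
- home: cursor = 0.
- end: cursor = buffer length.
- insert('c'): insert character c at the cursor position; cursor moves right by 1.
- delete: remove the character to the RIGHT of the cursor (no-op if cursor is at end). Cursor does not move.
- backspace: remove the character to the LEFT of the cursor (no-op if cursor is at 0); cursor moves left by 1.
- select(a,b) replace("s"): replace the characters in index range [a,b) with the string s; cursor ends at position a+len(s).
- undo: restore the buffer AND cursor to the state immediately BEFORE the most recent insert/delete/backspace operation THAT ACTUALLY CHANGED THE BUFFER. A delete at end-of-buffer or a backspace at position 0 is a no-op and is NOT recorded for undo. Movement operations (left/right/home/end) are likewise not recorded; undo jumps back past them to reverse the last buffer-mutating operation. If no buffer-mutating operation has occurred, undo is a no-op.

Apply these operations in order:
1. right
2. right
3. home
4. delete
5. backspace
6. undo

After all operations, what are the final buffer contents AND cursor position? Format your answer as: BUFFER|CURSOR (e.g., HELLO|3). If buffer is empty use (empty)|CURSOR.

Answer: BBCY|0

Derivation:
After op 1 (right): buf='BBCY' cursor=1
After op 2 (right): buf='BBCY' cursor=2
After op 3 (home): buf='BBCY' cursor=0
After op 4 (delete): buf='BCY' cursor=0
After op 5 (backspace): buf='BCY' cursor=0
After op 6 (undo): buf='BBCY' cursor=0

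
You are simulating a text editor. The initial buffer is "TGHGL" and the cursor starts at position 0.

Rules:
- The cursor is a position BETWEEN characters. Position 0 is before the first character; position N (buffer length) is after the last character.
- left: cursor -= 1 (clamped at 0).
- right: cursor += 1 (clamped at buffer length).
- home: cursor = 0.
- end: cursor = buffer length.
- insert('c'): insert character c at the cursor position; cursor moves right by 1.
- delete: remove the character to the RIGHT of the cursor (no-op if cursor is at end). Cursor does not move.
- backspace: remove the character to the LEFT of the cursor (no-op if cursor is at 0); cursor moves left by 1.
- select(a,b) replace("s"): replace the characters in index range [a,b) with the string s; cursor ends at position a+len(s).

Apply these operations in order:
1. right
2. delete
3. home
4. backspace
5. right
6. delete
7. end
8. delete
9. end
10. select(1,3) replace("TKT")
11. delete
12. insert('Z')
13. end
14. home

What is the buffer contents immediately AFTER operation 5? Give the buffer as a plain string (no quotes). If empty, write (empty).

Answer: THGL

Derivation:
After op 1 (right): buf='TGHGL' cursor=1
After op 2 (delete): buf='THGL' cursor=1
After op 3 (home): buf='THGL' cursor=0
After op 4 (backspace): buf='THGL' cursor=0
After op 5 (right): buf='THGL' cursor=1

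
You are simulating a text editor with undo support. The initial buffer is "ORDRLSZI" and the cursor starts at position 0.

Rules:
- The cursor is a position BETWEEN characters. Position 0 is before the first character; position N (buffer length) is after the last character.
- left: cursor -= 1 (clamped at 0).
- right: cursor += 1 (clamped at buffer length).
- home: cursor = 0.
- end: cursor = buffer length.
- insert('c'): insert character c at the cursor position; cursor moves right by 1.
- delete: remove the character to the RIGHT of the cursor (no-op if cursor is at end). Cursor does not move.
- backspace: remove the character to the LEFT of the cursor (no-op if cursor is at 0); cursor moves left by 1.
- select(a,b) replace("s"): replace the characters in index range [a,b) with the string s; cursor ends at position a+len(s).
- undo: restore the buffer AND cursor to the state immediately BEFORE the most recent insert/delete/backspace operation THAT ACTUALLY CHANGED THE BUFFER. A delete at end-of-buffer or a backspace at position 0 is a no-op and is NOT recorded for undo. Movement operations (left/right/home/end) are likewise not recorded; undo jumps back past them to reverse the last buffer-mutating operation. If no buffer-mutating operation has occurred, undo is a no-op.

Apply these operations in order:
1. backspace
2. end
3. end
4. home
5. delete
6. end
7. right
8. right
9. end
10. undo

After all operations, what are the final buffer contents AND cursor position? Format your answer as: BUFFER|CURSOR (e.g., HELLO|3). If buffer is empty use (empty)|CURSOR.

Answer: ORDRLSZI|0

Derivation:
After op 1 (backspace): buf='ORDRLSZI' cursor=0
After op 2 (end): buf='ORDRLSZI' cursor=8
After op 3 (end): buf='ORDRLSZI' cursor=8
After op 4 (home): buf='ORDRLSZI' cursor=0
After op 5 (delete): buf='RDRLSZI' cursor=0
After op 6 (end): buf='RDRLSZI' cursor=7
After op 7 (right): buf='RDRLSZI' cursor=7
After op 8 (right): buf='RDRLSZI' cursor=7
After op 9 (end): buf='RDRLSZI' cursor=7
After op 10 (undo): buf='ORDRLSZI' cursor=0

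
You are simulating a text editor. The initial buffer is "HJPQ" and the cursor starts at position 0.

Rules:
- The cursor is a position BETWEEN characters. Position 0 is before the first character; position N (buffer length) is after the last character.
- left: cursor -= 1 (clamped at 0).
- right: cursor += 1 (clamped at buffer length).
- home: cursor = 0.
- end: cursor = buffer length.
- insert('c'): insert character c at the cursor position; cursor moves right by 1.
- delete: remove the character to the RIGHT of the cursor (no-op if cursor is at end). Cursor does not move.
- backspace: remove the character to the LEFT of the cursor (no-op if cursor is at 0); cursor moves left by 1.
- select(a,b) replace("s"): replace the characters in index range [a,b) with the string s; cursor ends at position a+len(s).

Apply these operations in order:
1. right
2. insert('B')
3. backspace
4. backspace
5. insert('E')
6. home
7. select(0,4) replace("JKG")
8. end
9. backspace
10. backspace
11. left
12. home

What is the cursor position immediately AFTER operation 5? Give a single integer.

After op 1 (right): buf='HJPQ' cursor=1
After op 2 (insert('B')): buf='HBJPQ' cursor=2
After op 3 (backspace): buf='HJPQ' cursor=1
After op 4 (backspace): buf='JPQ' cursor=0
After op 5 (insert('E')): buf='EJPQ' cursor=1

Answer: 1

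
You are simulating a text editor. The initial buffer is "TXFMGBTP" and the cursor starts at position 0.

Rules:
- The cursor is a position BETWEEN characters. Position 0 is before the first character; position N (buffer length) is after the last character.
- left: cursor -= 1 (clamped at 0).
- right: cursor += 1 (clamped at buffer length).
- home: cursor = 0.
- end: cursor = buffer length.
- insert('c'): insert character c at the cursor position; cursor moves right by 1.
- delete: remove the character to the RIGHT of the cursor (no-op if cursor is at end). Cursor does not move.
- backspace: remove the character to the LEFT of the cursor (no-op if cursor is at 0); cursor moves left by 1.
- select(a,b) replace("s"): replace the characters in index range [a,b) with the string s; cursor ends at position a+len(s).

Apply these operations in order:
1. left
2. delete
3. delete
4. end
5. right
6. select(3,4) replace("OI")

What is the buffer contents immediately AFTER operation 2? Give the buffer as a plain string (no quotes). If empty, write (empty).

After op 1 (left): buf='TXFMGBTP' cursor=0
After op 2 (delete): buf='XFMGBTP' cursor=0

Answer: XFMGBTP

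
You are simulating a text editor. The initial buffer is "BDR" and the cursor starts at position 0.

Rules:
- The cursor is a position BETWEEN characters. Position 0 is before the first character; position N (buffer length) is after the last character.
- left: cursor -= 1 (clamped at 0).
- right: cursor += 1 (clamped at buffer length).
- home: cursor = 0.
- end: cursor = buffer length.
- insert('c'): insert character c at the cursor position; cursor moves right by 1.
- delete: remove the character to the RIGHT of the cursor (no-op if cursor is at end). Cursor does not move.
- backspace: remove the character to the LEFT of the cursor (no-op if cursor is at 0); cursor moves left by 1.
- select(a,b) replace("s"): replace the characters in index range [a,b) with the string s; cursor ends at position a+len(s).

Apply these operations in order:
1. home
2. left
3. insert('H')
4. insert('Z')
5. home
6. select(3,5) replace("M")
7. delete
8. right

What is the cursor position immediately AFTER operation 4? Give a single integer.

Answer: 2

Derivation:
After op 1 (home): buf='BDR' cursor=0
After op 2 (left): buf='BDR' cursor=0
After op 3 (insert('H')): buf='HBDR' cursor=1
After op 4 (insert('Z')): buf='HZBDR' cursor=2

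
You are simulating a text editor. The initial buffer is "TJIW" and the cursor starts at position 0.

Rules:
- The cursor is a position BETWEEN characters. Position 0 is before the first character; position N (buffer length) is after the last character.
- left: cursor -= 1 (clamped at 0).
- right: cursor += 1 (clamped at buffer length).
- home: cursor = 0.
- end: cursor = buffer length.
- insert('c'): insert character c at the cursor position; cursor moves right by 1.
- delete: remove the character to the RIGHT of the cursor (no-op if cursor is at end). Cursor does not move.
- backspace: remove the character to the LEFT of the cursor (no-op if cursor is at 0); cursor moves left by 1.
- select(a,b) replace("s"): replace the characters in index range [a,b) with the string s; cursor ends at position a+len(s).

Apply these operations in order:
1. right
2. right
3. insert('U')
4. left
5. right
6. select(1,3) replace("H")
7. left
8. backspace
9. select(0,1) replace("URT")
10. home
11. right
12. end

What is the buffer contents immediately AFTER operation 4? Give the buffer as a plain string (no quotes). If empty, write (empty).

After op 1 (right): buf='TJIW' cursor=1
After op 2 (right): buf='TJIW' cursor=2
After op 3 (insert('U')): buf='TJUIW' cursor=3
After op 4 (left): buf='TJUIW' cursor=2

Answer: TJUIW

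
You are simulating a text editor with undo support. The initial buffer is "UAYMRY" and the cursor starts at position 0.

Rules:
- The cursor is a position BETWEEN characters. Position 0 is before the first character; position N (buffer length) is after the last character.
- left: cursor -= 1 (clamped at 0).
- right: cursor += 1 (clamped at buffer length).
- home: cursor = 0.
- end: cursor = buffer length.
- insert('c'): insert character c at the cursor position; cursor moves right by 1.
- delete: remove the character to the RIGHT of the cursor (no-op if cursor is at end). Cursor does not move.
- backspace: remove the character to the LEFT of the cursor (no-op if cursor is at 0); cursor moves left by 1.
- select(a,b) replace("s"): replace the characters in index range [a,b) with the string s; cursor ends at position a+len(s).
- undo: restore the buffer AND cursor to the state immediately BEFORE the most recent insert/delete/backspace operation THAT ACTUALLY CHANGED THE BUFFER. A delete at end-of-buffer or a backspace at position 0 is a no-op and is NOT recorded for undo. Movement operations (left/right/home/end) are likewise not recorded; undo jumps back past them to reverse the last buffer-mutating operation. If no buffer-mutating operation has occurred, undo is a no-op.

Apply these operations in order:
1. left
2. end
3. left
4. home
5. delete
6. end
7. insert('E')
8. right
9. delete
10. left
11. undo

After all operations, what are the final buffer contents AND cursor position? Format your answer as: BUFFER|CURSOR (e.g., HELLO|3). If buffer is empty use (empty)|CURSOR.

After op 1 (left): buf='UAYMRY' cursor=0
After op 2 (end): buf='UAYMRY' cursor=6
After op 3 (left): buf='UAYMRY' cursor=5
After op 4 (home): buf='UAYMRY' cursor=0
After op 5 (delete): buf='AYMRY' cursor=0
After op 6 (end): buf='AYMRY' cursor=5
After op 7 (insert('E')): buf='AYMRYE' cursor=6
After op 8 (right): buf='AYMRYE' cursor=6
After op 9 (delete): buf='AYMRYE' cursor=6
After op 10 (left): buf='AYMRYE' cursor=5
After op 11 (undo): buf='AYMRY' cursor=5

Answer: AYMRY|5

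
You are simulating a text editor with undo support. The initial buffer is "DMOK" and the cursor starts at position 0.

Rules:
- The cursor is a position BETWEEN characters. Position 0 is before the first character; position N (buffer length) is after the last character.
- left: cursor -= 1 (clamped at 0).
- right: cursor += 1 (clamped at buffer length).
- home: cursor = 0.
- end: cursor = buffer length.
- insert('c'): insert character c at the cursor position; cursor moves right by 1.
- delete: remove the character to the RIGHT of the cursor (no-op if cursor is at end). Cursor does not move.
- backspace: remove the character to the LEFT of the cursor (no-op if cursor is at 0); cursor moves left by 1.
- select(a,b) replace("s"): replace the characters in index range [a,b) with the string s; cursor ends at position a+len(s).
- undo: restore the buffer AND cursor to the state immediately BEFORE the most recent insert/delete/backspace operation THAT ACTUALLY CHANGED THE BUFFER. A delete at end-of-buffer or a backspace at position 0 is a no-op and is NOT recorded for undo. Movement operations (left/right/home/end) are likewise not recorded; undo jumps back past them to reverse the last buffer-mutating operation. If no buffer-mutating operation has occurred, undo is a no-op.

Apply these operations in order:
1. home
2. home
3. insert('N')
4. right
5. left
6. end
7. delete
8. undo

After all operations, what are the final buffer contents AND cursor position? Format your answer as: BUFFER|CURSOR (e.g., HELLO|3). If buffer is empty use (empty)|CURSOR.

After op 1 (home): buf='DMOK' cursor=0
After op 2 (home): buf='DMOK' cursor=0
After op 3 (insert('N')): buf='NDMOK' cursor=1
After op 4 (right): buf='NDMOK' cursor=2
After op 5 (left): buf='NDMOK' cursor=1
After op 6 (end): buf='NDMOK' cursor=5
After op 7 (delete): buf='NDMOK' cursor=5
After op 8 (undo): buf='DMOK' cursor=0

Answer: DMOK|0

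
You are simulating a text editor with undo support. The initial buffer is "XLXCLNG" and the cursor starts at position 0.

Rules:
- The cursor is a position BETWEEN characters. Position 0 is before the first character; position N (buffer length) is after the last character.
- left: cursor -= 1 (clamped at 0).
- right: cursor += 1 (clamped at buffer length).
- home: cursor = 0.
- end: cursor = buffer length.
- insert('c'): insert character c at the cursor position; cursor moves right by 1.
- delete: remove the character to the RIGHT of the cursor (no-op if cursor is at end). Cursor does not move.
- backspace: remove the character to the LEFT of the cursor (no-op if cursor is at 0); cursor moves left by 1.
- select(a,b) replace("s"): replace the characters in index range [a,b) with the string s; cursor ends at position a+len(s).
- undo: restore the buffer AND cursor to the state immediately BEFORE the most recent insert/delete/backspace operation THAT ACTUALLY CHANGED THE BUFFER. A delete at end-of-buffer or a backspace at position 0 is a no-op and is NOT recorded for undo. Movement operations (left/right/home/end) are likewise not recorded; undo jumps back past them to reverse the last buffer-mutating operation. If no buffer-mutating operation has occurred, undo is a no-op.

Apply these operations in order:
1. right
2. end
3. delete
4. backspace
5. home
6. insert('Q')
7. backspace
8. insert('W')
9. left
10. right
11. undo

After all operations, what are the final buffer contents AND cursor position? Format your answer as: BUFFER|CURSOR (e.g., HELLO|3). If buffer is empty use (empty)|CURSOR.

Answer: XLXCLN|0

Derivation:
After op 1 (right): buf='XLXCLNG' cursor=1
After op 2 (end): buf='XLXCLNG' cursor=7
After op 3 (delete): buf='XLXCLNG' cursor=7
After op 4 (backspace): buf='XLXCLN' cursor=6
After op 5 (home): buf='XLXCLN' cursor=0
After op 6 (insert('Q')): buf='QXLXCLN' cursor=1
After op 7 (backspace): buf='XLXCLN' cursor=0
After op 8 (insert('W')): buf='WXLXCLN' cursor=1
After op 9 (left): buf='WXLXCLN' cursor=0
After op 10 (right): buf='WXLXCLN' cursor=1
After op 11 (undo): buf='XLXCLN' cursor=0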